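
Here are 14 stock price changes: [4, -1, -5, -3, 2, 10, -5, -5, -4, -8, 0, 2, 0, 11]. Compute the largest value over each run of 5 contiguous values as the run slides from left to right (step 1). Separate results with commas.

4, 10, 10, 10, 10, 10, 0, 2, 2, 11

Sliding a size-5 window across the 14 values:
4 -1 -5 -3 2 → max 4
-1 -5 -3 2 10 → max 10
-5 -3 2 10 -5 → max 10
-3 2 10 -5 -5 → max 10
2 10 -5 -5 -4 → max 10
10 -5 -5 -4 -8 → max 10
-5 -5 -4 -8 0 → max 0
-5 -4 -8 0 2 → max 2
-4 -8 0 2 0 → max 2
-8 0 2 0 11 → max 11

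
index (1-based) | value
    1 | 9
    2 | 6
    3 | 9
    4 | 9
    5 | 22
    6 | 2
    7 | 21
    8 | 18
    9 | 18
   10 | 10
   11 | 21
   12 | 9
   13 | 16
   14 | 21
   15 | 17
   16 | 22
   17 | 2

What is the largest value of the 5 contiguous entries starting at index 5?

22

Elements at indices 5..9: 22, 2, 21, 18, 18
max(22, 2, 21, 18, 18) = 22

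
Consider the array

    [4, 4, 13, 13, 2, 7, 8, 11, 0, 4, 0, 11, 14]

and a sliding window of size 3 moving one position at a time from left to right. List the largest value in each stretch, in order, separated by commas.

4 4 13 → max 13
4 13 13 → max 13
13 13 2 → max 13
13 2 7 → max 13
2 7 8 → max 8
7 8 11 → max 11
8 11 0 → max 11
11 0 4 → max 11
0 4 0 → max 4
4 0 11 → max 11
0 11 14 → max 14

13, 13, 13, 13, 8, 11, 11, 11, 4, 11, 14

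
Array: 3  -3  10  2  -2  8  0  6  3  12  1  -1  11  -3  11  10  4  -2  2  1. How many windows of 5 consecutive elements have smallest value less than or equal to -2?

[3, -3, 10, 2, -2] → min -3  ≤ -2 ✓
[-3, 10, 2, -2, 8] → min -3  ≤ -2 ✓
[10, 2, -2, 8, 0] → min -2  ≤ -2 ✓
[2, -2, 8, 0, 6] → min -2  ≤ -2 ✓
[-2, 8, 0, 6, 3] → min -2  ≤ -2 ✓
[8, 0, 6, 3, 12] → min 0
[0, 6, 3, 12, 1] → min 0
[6, 3, 12, 1, -1] → min -1
[3, 12, 1, -1, 11] → min -1
[12, 1, -1, 11, -3] → min -3  ≤ -2 ✓
[1, -1, 11, -3, 11] → min -3  ≤ -2 ✓
[-1, 11, -3, 11, 10] → min -3  ≤ -2 ✓
[11, -3, 11, 10, 4] → min -3  ≤ -2 ✓
[-3, 11, 10, 4, -2] → min -3  ≤ -2 ✓
[11, 10, 4, -2, 2] → min -2  ≤ -2 ✓
[10, 4, -2, 2, 1] → min -2  ≤ -2 ✓
12 windows satisfy the condition.

12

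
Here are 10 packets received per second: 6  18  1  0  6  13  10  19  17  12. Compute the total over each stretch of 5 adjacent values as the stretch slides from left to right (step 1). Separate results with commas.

31, 38, 30, 48, 65, 71

6 18 1 0 6 → sum 31
18 1 0 6 13 → sum 38
1 0 6 13 10 → sum 30
0 6 13 10 19 → sum 48
6 13 10 19 17 → sum 65
13 10 19 17 12 → sum 71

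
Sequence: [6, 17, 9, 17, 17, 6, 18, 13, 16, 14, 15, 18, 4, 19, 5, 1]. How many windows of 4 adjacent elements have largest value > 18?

(6, 17, 9, 17) → max 17
(17, 9, 17, 17) → max 17
(9, 17, 17, 6) → max 17
(17, 17, 6, 18) → max 18
(17, 6, 18, 13) → max 18
(6, 18, 13, 16) → max 18
(18, 13, 16, 14) → max 18
(13, 16, 14, 15) → max 16
(16, 14, 15, 18) → max 18
(14, 15, 18, 4) → max 18
(15, 18, 4, 19) → max 19  > 18 ✓
(18, 4, 19, 5) → max 19  > 18 ✓
(4, 19, 5, 1) → max 19  > 18 ✓
3 windows satisfy the condition.

3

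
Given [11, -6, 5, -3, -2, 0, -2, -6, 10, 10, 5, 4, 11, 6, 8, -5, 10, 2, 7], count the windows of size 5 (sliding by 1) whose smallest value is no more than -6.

(11, -6, 5, -3, -2) → min -6  ≤ -6 ✓
(-6, 5, -3, -2, 0) → min -6  ≤ -6 ✓
(5, -3, -2, 0, -2) → min -3
(-3, -2, 0, -2, -6) → min -6  ≤ -6 ✓
(-2, 0, -2, -6, 10) → min -6  ≤ -6 ✓
(0, -2, -6, 10, 10) → min -6  ≤ -6 ✓
(-2, -6, 10, 10, 5) → min -6  ≤ -6 ✓
(-6, 10, 10, 5, 4) → min -6  ≤ -6 ✓
(10, 10, 5, 4, 11) → min 4
(10, 5, 4, 11, 6) → min 4
(5, 4, 11, 6, 8) → min 4
(4, 11, 6, 8, -5) → min -5
(11, 6, 8, -5, 10) → min -5
(6, 8, -5, 10, 2) → min -5
(8, -5, 10, 2, 7) → min -5
7 windows satisfy the condition.

7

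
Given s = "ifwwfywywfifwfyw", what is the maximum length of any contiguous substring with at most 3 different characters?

[i] 1 distinct, len 1
[i, f] 2 distinct, len 2
[i, f, w] 3 distinct, len 3
[i, f, w, w] 3 distinct, len 4
[i, f, w, w, f] 3 distinct, len 5
[f, w, w, f, y] 3 distinct, len 5
[f, w, w, f, y, w] 3 distinct, len 6
[f, w, w, f, y, w, y] 3 distinct, len 7
[f, w, w, f, y, w, y, w] 3 distinct, len 8
[f, w, w, f, y, w, y, w, f] 3 distinct, len 9
[w, f, i] 3 distinct, len 3
[w, f, i, f] 3 distinct, len 4
[w, f, i, f, w] 3 distinct, len 5
[w, f, i, f, w, f] 3 distinct, len 6
[f, w, f, y] 3 distinct, len 4
[f, w, f, y, w] 3 distinct, len 5
Longest length with ≤3 distinct: 9.

9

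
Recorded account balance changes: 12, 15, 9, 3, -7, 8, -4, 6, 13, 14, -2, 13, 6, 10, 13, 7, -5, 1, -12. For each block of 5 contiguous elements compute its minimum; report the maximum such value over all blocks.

6

12 15 9 3 -7 → min -7
15 9 3 -7 8 → min -7
9 3 -7 8 -4 → min -7
3 -7 8 -4 6 → min -7
-7 8 -4 6 13 → min -7
8 -4 6 13 14 → min -4
-4 6 13 14 -2 → min -4
6 13 14 -2 13 → min -2
13 14 -2 13 6 → min -2
14 -2 13 6 10 → min -2
-2 13 6 10 13 → min -2
13 6 10 13 7 → min 6
6 10 13 7 -5 → min -5
10 13 7 -5 1 → min -5
13 7 -5 1 -12 → min -12
Maximum of these is 6.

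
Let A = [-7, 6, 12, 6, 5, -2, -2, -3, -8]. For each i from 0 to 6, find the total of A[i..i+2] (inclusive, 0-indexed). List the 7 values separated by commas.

11, 24, 23, 9, 1, -7, -13

(-7, 6, 12) → sum 11
(6, 12, 6) → sum 24
(12, 6, 5) → sum 23
(6, 5, -2) → sum 9
(5, -2, -2) → sum 1
(-2, -2, -3) → sum -7
(-2, -3, -8) → sum -13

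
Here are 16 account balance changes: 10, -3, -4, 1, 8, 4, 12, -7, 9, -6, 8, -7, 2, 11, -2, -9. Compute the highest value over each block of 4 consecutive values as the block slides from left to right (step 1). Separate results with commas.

10, 8, 8, 12, 12, 12, 12, 9, 9, 8, 11, 11, 11

Sliding a size-4 window across the 16 values:
(10, -3, -4, 1) → max 10
(-3, -4, 1, 8) → max 8
(-4, 1, 8, 4) → max 8
(1, 8, 4, 12) → max 12
(8, 4, 12, -7) → max 12
(4, 12, -7, 9) → max 12
(12, -7, 9, -6) → max 12
(-7, 9, -6, 8) → max 9
(9, -6, 8, -7) → max 9
(-6, 8, -7, 2) → max 8
(8, -7, 2, 11) → max 11
(-7, 2, 11, -2) → max 11
(2, 11, -2, -9) → max 11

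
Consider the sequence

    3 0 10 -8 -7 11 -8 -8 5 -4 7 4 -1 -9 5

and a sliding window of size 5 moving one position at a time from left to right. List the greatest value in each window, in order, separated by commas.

10, 11, 11, 11, 11, 11, 7, 7, 7, 7, 7

Sliding a size-5 window across the 15 values:
3 0 10 -8 -7 → max 10
0 10 -8 -7 11 → max 11
10 -8 -7 11 -8 → max 11
-8 -7 11 -8 -8 → max 11
-7 11 -8 -8 5 → max 11
11 -8 -8 5 -4 → max 11
-8 -8 5 -4 7 → max 7
-8 5 -4 7 4 → max 7
5 -4 7 4 -1 → max 7
-4 7 4 -1 -9 → max 7
7 4 -1 -9 5 → max 7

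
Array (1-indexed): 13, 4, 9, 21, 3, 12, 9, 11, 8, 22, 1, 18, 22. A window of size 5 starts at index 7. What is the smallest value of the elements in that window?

1

Elements at indices 7..11: 9, 11, 8, 22, 1
min(9, 11, 8, 22, 1) = 1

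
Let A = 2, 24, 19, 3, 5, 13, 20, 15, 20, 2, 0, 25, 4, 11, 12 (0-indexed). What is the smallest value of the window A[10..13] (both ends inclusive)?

Elements at indices 10..13: 0, 25, 4, 11
min(0, 25, 4, 11) = 0

0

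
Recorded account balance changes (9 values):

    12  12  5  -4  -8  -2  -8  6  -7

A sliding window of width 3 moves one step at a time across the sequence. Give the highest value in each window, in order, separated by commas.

12, 12, 5, -2, -2, 6, 6

[12, 12, 5] → max 12
[12, 5, -4] → max 12
[5, -4, -8] → max 5
[-4, -8, -2] → max -2
[-8, -2, -8] → max -2
[-2, -8, 6] → max 6
[-8, 6, -7] → max 6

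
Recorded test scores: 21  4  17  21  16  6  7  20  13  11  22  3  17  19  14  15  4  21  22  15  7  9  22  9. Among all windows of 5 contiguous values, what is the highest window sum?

21 4 17 21 16 → sum 79
4 17 21 16 6 → sum 64
17 21 16 6 7 → sum 67
21 16 6 7 20 → sum 70
16 6 7 20 13 → sum 62
6 7 20 13 11 → sum 57
7 20 13 11 22 → sum 73
20 13 11 22 3 → sum 69
13 11 22 3 17 → sum 66
11 22 3 17 19 → sum 72
22 3 17 19 14 → sum 75
3 17 19 14 15 → sum 68
17 19 14 15 4 → sum 69
19 14 15 4 21 → sum 73
14 15 4 21 22 → sum 76
15 4 21 22 15 → sum 77
4 21 22 15 7 → sum 69
21 22 15 7 9 → sum 74
22 15 7 9 22 → sum 75
15 7 9 22 9 → sum 62
Highest of these is 79.

79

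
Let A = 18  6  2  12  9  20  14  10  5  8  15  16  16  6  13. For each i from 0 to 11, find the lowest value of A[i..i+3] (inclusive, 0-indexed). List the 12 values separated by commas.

(18, 6, 2, 12) → min 2
(6, 2, 12, 9) → min 2
(2, 12, 9, 20) → min 2
(12, 9, 20, 14) → min 9
(9, 20, 14, 10) → min 9
(20, 14, 10, 5) → min 5
(14, 10, 5, 8) → min 5
(10, 5, 8, 15) → min 5
(5, 8, 15, 16) → min 5
(8, 15, 16, 16) → min 8
(15, 16, 16, 6) → min 6
(16, 16, 6, 13) → min 6

2, 2, 2, 9, 9, 5, 5, 5, 5, 8, 6, 6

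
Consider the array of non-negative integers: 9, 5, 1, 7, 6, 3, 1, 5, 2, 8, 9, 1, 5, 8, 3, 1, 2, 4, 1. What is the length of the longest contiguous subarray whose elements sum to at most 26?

8

→ 9: sum 9, len 1
→ 5: sum 14, len 2
→ 1: sum 15, len 3
→ 7: sum 22, len 4
→ 6 (dropped 9): sum 19, len 4
→ 3: sum 22, len 5
→ 1: sum 23, len 6
→ 5 (dropped 5): sum 23, len 6
→ 2: sum 25, len 7
→ 8 (dropped 1, 7): sum 25, len 6
→ 9 (dropped 6, 3): sum 25, len 5
→ 1: sum 26, len 6
→ 5 (dropped 1, 5): sum 25, len 5
→ 8 (dropped 2, 8): sum 23, len 4
→ 3: sum 26, len 5
→ 1 (dropped 9): sum 18, len 5
→ 2: sum 20, len 6
→ 4: sum 24, len 7
→ 1: sum 25, len 8
Longest length seen: 8.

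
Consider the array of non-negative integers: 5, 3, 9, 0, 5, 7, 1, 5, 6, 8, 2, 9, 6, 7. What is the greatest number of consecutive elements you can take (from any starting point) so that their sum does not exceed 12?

[5] sum 5 len 1
[5, 3] sum 8 len 2
[3, 9] sum 12 len 2
[3, 9, 0] sum 12 len 3
[0, 5] sum 5 len 2
[0, 5, 7] sum 12 len 3
[7, 1] sum 8 len 2
[1, 5] sum 6 len 2
[1, 5, 6] sum 12 len 3
[8] sum 8 len 1
[8, 2] sum 10 len 2
[2, 9] sum 11 len 2
[6] sum 6 len 1
[7] sum 7 len 1
Longest length seen: 3.

3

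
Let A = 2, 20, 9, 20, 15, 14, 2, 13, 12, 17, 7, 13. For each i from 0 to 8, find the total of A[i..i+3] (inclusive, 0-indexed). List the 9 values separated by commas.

51, 64, 58, 51, 44, 41, 44, 49, 49

Sliding a size-4 window across the 12 values:
2 20 9 20 → sum 51
20 9 20 15 → sum 64
9 20 15 14 → sum 58
20 15 14 2 → sum 51
15 14 2 13 → sum 44
14 2 13 12 → sum 41
2 13 12 17 → sum 44
13 12 17 7 → sum 49
12 17 7 13 → sum 49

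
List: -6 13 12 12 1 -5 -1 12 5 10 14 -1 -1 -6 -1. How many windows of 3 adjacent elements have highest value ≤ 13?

(-6, 13, 12) → max 13  ≤ 13 ✓
(13, 12, 12) → max 13  ≤ 13 ✓
(12, 12, 1) → max 12  ≤ 13 ✓
(12, 1, -5) → max 12  ≤ 13 ✓
(1, -5, -1) → max 1  ≤ 13 ✓
(-5, -1, 12) → max 12  ≤ 13 ✓
(-1, 12, 5) → max 12  ≤ 13 ✓
(12, 5, 10) → max 12  ≤ 13 ✓
(5, 10, 14) → max 14
(10, 14, -1) → max 14
(14, -1, -1) → max 14
(-1, -1, -6) → max -1  ≤ 13 ✓
(-1, -6, -1) → max -1  ≤ 13 ✓
10 windows satisfy the condition.

10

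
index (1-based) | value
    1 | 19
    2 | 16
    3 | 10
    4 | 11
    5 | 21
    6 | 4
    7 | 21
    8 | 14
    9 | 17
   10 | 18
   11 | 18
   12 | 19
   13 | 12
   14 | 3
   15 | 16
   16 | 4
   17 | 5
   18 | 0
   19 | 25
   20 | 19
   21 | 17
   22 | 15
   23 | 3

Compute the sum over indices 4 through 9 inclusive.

Elements at indices 4..9: 11, 21, 4, 21, 14, 17
sum(11, 21, 4, 21, 14, 17) = 88

88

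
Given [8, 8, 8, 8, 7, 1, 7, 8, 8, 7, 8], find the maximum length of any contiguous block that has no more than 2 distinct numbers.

5

Extend right; when distinct count exceeds 2, shrink from the left:
[8] 1 distinct, len 1
[8, 8] 1 distinct, len 2
[8, 8, 8] 1 distinct, len 3
[8, 8, 8, 8] 1 distinct, len 4
[8, 8, 8, 8, 7] 2 distinct, len 5
[7, 1] 2 distinct, len 2
[7, 1, 7] 2 distinct, len 3
[7, 8] 2 distinct, len 2
[7, 8, 8] 2 distinct, len 3
[7, 8, 8, 7] 2 distinct, len 4
[7, 8, 8, 7, 8] 2 distinct, len 5
Longest length with ≤2 distinct: 5.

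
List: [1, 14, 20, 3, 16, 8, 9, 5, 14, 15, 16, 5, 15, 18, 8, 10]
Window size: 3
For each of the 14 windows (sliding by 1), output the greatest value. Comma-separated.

[1, 14, 20] → max 20
[14, 20, 3] → max 20
[20, 3, 16] → max 20
[3, 16, 8] → max 16
[16, 8, 9] → max 16
[8, 9, 5] → max 9
[9, 5, 14] → max 14
[5, 14, 15] → max 15
[14, 15, 16] → max 16
[15, 16, 5] → max 16
[16, 5, 15] → max 16
[5, 15, 18] → max 18
[15, 18, 8] → max 18
[18, 8, 10] → max 18

20, 20, 20, 16, 16, 9, 14, 15, 16, 16, 16, 18, 18, 18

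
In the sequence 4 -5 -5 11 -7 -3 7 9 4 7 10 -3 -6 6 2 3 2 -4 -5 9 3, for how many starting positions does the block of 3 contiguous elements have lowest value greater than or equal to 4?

(4, -5, -5) → min -5
(-5, -5, 11) → min -5
(-5, 11, -7) → min -7
(11, -7, -3) → min -7
(-7, -3, 7) → min -7
(-3, 7, 9) → min -3
(7, 9, 4) → min 4  ≥ 4 ✓
(9, 4, 7) → min 4  ≥ 4 ✓
(4, 7, 10) → min 4  ≥ 4 ✓
(7, 10, -3) → min -3
(10, -3, -6) → min -6
(-3, -6, 6) → min -6
(-6, 6, 2) → min -6
(6, 2, 3) → min 2
(2, 3, 2) → min 2
(3, 2, -4) → min -4
(2, -4, -5) → min -5
(-4, -5, 9) → min -5
(-5, 9, 3) → min -5
3 windows satisfy the condition.

3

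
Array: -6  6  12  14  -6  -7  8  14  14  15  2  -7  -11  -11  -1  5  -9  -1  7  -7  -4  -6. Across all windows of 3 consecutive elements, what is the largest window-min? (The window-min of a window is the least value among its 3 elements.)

14

Each size-3 window and its min:
(-6, 6, 12) → min -6
(6, 12, 14) → min 6
(12, 14, -6) → min -6
(14, -6, -7) → min -7
(-6, -7, 8) → min -7
(-7, 8, 14) → min -7
(8, 14, 14) → min 8
(14, 14, 15) → min 14
(14, 15, 2) → min 2
(15, 2, -7) → min -7
(2, -7, -11) → min -11
(-7, -11, -11) → min -11
(-11, -11, -1) → min -11
(-11, -1, 5) → min -11
(-1, 5, -9) → min -9
(5, -9, -1) → min -9
(-9, -1, 7) → min -9
(-1, 7, -7) → min -7
(7, -7, -4) → min -7
(-7, -4, -6) → min -7
Largest of these is 14.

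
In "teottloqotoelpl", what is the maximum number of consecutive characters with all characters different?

5

[t] len 1
[t, e] len 2
[t, e, o] len 3
[e, o, t] len 3
[t] len 1
[t, l] len 2
[t, l, o] len 3
[t, l, o, q] len 4
[q, o] len 2
[q, o, t] len 3
[t, o] len 2
[t, o, e] len 3
[t, o, e, l] len 4
[t, o, e, l, p] len 5
[p, l] len 2
Longest all-distinct length: 5.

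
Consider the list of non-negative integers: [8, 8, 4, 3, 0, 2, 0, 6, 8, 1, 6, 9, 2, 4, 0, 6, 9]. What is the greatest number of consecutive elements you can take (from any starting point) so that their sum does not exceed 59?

[8] sum 8 len 1
[8, 8] sum 16 len 2
[8, 8, 4] sum 20 len 3
[8, 8, 4, 3] sum 23 len 4
[8, 8, 4, 3, 0] sum 23 len 5
[8, 8, 4, 3, 0, 2] sum 25 len 6
[8, 8, 4, 3, 0, 2, 0] sum 25 len 7
[8, 8, 4, 3, 0, 2, 0, 6] sum 31 len 8
[8, 8, 4, 3, 0, 2, 0, 6, 8] sum 39 len 9
[8, 8, 4, 3, 0, 2, 0, 6, 8, 1] sum 40 len 10
[8, 8, 4, 3, 0, 2, 0, 6, 8, 1, 6] sum 46 len 11
[8, 8, 4, 3, 0, 2, 0, 6, 8, 1, 6, 9] sum 55 len 12
[8, 8, 4, 3, 0, 2, 0, 6, 8, 1, 6, 9, 2] sum 57 len 13
[8, 4, 3, 0, 2, 0, 6, 8, 1, 6, 9, 2, 4] sum 53 len 13
[8, 4, 3, 0, 2, 0, 6, 8, 1, 6, 9, 2, 4, 0] sum 53 len 14
[8, 4, 3, 0, 2, 0, 6, 8, 1, 6, 9, 2, 4, 0, 6] sum 59 len 15
[3, 0, 2, 0, 6, 8, 1, 6, 9, 2, 4, 0, 6, 9] sum 56 len 14
Longest length seen: 15.

15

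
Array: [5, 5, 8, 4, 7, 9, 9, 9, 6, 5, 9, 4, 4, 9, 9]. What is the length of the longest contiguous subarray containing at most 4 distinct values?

10

add 5: window [5] (1 distinct), len 1
add 5: window [5, 5] (1 distinct), len 2
add 8: window [5, 5, 8] (2 distinct), len 3
add 4: window [5, 5, 8, 4] (3 distinct), len 4
add 7: window [5, 5, 8, 4, 7] (4 distinct), len 5
add 9: window [8, 4, 7, 9] (4 distinct), len 4
add 9: window [8, 4, 7, 9, 9] (4 distinct), len 5
add 9: window [8, 4, 7, 9, 9, 9] (4 distinct), len 6
add 6: window [4, 7, 9, 9, 9, 6] (4 distinct), len 6
add 5: window [7, 9, 9, 9, 6, 5] (4 distinct), len 6
add 9: window [7, 9, 9, 9, 6, 5, 9] (4 distinct), len 7
add 4: window [9, 9, 9, 6, 5, 9, 4] (4 distinct), len 7
add 4: window [9, 9, 9, 6, 5, 9, 4, 4] (4 distinct), len 8
add 9: window [9, 9, 9, 6, 5, 9, 4, 4, 9] (4 distinct), len 9
add 9: window [9, 9, 9, 6, 5, 9, 4, 4, 9, 9] (4 distinct), len 10
Longest length with ≤4 distinct: 10.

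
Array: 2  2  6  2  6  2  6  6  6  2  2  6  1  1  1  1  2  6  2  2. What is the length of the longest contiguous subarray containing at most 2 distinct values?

add 2: window [2] (1 distinct), len 1
add 2: window [2, 2] (1 distinct), len 2
add 6: window [2, 2, 6] (2 distinct), len 3
add 2: window [2, 2, 6, 2] (2 distinct), len 4
add 6: window [2, 2, 6, 2, 6] (2 distinct), len 5
add 2: window [2, 2, 6, 2, 6, 2] (2 distinct), len 6
add 6: window [2, 2, 6, 2, 6, 2, 6] (2 distinct), len 7
add 6: window [2, 2, 6, 2, 6, 2, 6, 6] (2 distinct), len 8
add 6: window [2, 2, 6, 2, 6, 2, 6, 6, 6] (2 distinct), len 9
add 2: window [2, 2, 6, 2, 6, 2, 6, 6, 6, 2] (2 distinct), len 10
add 2: window [2, 2, 6, 2, 6, 2, 6, 6, 6, 2, 2] (2 distinct), len 11
add 6: window [2, 2, 6, 2, 6, 2, 6, 6, 6, 2, 2, 6] (2 distinct), len 12
add 1: window [6, 1] (2 distinct), len 2
add 1: window [6, 1, 1] (2 distinct), len 3
add 1: window [6, 1, 1, 1] (2 distinct), len 4
add 1: window [6, 1, 1, 1, 1] (2 distinct), len 5
add 2: window [1, 1, 1, 1, 2] (2 distinct), len 5
add 6: window [2, 6] (2 distinct), len 2
add 2: window [2, 6, 2] (2 distinct), len 3
add 2: window [2, 6, 2, 2] (2 distinct), len 4
Longest length with ≤2 distinct: 12.

12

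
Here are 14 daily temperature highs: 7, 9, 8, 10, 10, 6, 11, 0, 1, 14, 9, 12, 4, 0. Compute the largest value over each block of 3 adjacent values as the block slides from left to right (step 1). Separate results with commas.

7 9 8 → max 9
9 8 10 → max 10
8 10 10 → max 10
10 10 6 → max 10
10 6 11 → max 11
6 11 0 → max 11
11 0 1 → max 11
0 1 14 → max 14
1 14 9 → max 14
14 9 12 → max 14
9 12 4 → max 12
12 4 0 → max 12

9, 10, 10, 10, 11, 11, 11, 14, 14, 14, 12, 12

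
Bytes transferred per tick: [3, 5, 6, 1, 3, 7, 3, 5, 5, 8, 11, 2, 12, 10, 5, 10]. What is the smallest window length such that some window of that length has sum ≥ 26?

add 3: running sum 3 < 26
add 5: running sum 8 < 26
add 6: running sum 14 < 26
add 1: running sum 15 < 26
add 3: running sum 18 < 26
add 7: running sum 25 < 26
add 3: shortest ending here [3, 5, 6, 1, 3, 7, 3] sum 28, len 7
add 5: shortest ending here [5, 6, 1, 3, 7, 3, 5] sum 30, len 7
add 5: shortest ending here [6, 1, 3, 7, 3, 5, 5] sum 30, len 7
add 8: shortest ending here [7, 3, 5, 5, 8] sum 28, len 5
add 11: shortest ending here [5, 5, 8, 11] sum 29, len 4
add 2: shortest ending here [5, 8, 11, 2] sum 26, len 4
add 12: shortest ending here [8, 11, 2, 12] sum 33, len 4
add 10: shortest ending here [11, 2, 12, 10] sum 35, len 4
add 5: shortest ending here [12, 10, 5] sum 27, len 3
add 10: shortest ending here [12, 10, 5, 10] sum 37, len 4
Shortest qualifying length: 3.

3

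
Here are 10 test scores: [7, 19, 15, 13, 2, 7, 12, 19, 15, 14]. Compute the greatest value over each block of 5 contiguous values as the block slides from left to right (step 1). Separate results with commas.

(7, 19, 15, 13, 2) → max 19
(19, 15, 13, 2, 7) → max 19
(15, 13, 2, 7, 12) → max 15
(13, 2, 7, 12, 19) → max 19
(2, 7, 12, 19, 15) → max 19
(7, 12, 19, 15, 14) → max 19

19, 19, 15, 19, 19, 19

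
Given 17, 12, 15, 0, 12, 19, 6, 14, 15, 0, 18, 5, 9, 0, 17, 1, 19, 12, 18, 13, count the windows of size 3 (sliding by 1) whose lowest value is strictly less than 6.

12

17 12 15 → min 12
12 15 0 → min 0  < 6 ✓
15 0 12 → min 0  < 6 ✓
0 12 19 → min 0  < 6 ✓
12 19 6 → min 6
19 6 14 → min 6
6 14 15 → min 6
14 15 0 → min 0  < 6 ✓
15 0 18 → min 0  < 6 ✓
0 18 5 → min 0  < 6 ✓
18 5 9 → min 5  < 6 ✓
5 9 0 → min 0  < 6 ✓
9 0 17 → min 0  < 6 ✓
0 17 1 → min 0  < 6 ✓
17 1 19 → min 1  < 6 ✓
1 19 12 → min 1  < 6 ✓
19 12 18 → min 12
12 18 13 → min 12
12 windows satisfy the condition.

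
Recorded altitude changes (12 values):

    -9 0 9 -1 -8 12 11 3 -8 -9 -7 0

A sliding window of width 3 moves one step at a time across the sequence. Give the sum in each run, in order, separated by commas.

(-9, 0, 9) → sum 0
(0, 9, -1) → sum 8
(9, -1, -8) → sum 0
(-1, -8, 12) → sum 3
(-8, 12, 11) → sum 15
(12, 11, 3) → sum 26
(11, 3, -8) → sum 6
(3, -8, -9) → sum -14
(-8, -9, -7) → sum -24
(-9, -7, 0) → sum -16

0, 8, 0, 3, 15, 26, 6, -14, -24, -16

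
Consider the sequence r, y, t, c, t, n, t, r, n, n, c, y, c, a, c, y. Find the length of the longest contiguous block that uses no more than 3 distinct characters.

add r: window [r] (1 distinct), len 1
add y: window [r, y] (2 distinct), len 2
add t: window [r, y, t] (3 distinct), len 3
add c: window [y, t, c] (3 distinct), len 3
add t: window [y, t, c, t] (3 distinct), len 4
add n: window [t, c, t, n] (3 distinct), len 4
add t: window [t, c, t, n, t] (3 distinct), len 5
add r: window [t, n, t, r] (3 distinct), len 4
add n: window [t, n, t, r, n] (3 distinct), len 5
add n: window [t, n, t, r, n, n] (3 distinct), len 6
add c: window [r, n, n, c] (3 distinct), len 4
add y: window [n, n, c, y] (3 distinct), len 4
add c: window [n, n, c, y, c] (3 distinct), len 5
add a: window [c, y, c, a] (3 distinct), len 4
add c: window [c, y, c, a, c] (3 distinct), len 5
add y: window [c, y, c, a, c, y] (3 distinct), len 6
Longest length with ≤3 distinct: 6.

6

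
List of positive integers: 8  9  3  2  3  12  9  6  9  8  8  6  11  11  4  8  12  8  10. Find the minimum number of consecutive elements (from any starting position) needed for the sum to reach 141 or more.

19

add 8: running sum 8 < 141
add 9: running sum 17 < 141
add 3: running sum 20 < 141
add 2: running sum 22 < 141
add 3: running sum 25 < 141
add 12: running sum 37 < 141
add 9: running sum 46 < 141
add 6: running sum 52 < 141
add 9: running sum 61 < 141
add 8: running sum 69 < 141
add 8: running sum 77 < 141
add 6: running sum 83 < 141
add 11: running sum 94 < 141
add 11: running sum 105 < 141
add 4: running sum 109 < 141
add 8: running sum 117 < 141
add 12: running sum 129 < 141
add 8: running sum 137 < 141
end 18: [8, 9, 3, 2, 3, 12, 9, 6, 9, 8, 8, 6, 11, 11, 4, 8, 12, 8, 10] sum 147, len 19
Shortest qualifying length: 19.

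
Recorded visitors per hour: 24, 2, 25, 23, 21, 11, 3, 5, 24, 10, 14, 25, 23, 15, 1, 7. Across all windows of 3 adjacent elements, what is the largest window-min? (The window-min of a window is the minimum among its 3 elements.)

21

24 2 25 → min 2
2 25 23 → min 2
25 23 21 → min 21
23 21 11 → min 11
21 11 3 → min 3
11 3 5 → min 3
3 5 24 → min 3
5 24 10 → min 5
24 10 14 → min 10
10 14 25 → min 10
14 25 23 → min 14
25 23 15 → min 15
23 15 1 → min 1
15 1 7 → min 1
Largest of these is 21.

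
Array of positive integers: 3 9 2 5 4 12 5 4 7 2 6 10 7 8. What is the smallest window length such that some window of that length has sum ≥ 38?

Extend right; whenever the sum reaches 38, record the length and shrink from the left:
add 3: running sum 3 < 38
add 9: running sum 12 < 38
add 2: running sum 14 < 38
add 5: running sum 19 < 38
add 4: running sum 23 < 38
add 12: running sum 35 < 38
end 6: [3, 9, 2, 5, 4, 12, 5] sum 40, len 7
end 7: [9, 2, 5, 4, 12, 5, 4] sum 41, len 7
end 8: [2, 5, 4, 12, 5, 4, 7] sum 39, len 7
end 9: [5, 4, 12, 5, 4, 7, 2] sum 39, len 7
end 10: [4, 12, 5, 4, 7, 2, 6] sum 40, len 7
end 11: [12, 5, 4, 7, 2, 6, 10] sum 46, len 7
end 12: [5, 4, 7, 2, 6, 10, 7] sum 41, len 7
end 13: [7, 2, 6, 10, 7, 8] sum 40, len 6
Shortest qualifying length: 6.

6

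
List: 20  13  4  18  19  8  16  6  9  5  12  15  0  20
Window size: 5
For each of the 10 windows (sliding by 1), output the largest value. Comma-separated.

20, 19, 19, 19, 19, 16, 16, 15, 15, 20

20 13 4 18 19 → max 20
13 4 18 19 8 → max 19
4 18 19 8 16 → max 19
18 19 8 16 6 → max 19
19 8 16 6 9 → max 19
8 16 6 9 5 → max 16
16 6 9 5 12 → max 16
6 9 5 12 15 → max 15
9 5 12 15 0 → max 15
5 12 15 0 20 → max 20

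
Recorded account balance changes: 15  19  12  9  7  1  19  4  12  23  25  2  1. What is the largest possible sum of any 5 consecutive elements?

83

15 19 12 9 7 → sum 62
19 12 9 7 1 → sum 48
12 9 7 1 19 → sum 48
9 7 1 19 4 → sum 40
7 1 19 4 12 → sum 43
1 19 4 12 23 → sum 59
19 4 12 23 25 → sum 83
4 12 23 25 2 → sum 66
12 23 25 2 1 → sum 63
Largest of these is 83.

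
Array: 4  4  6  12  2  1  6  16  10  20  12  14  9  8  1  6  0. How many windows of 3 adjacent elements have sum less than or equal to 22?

8

(4, 4, 6) → sum 14  ≤ 22 ✓
(4, 6, 12) → sum 22  ≤ 22 ✓
(6, 12, 2) → sum 20  ≤ 22 ✓
(12, 2, 1) → sum 15  ≤ 22 ✓
(2, 1, 6) → sum 9  ≤ 22 ✓
(1, 6, 16) → sum 23
(6, 16, 10) → sum 32
(16, 10, 20) → sum 46
(10, 20, 12) → sum 42
(20, 12, 14) → sum 46
(12, 14, 9) → sum 35
(14, 9, 8) → sum 31
(9, 8, 1) → sum 18  ≤ 22 ✓
(8, 1, 6) → sum 15  ≤ 22 ✓
(1, 6, 0) → sum 7  ≤ 22 ✓
8 windows satisfy the condition.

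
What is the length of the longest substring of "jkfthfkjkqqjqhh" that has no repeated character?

5

[j] len 1
[j, k] len 2
[j, k, f] len 3
[j, k, f, t] len 4
[j, k, f, t, h] len 5
[t, h, f] len 3
[t, h, f, k] len 4
[t, h, f, k, j] len 5
[j, k] len 2
[j, k, q] len 3
[q] len 1
[q, j] len 2
[j, q] len 2
[j, q, h] len 3
[h] len 1
Longest all-distinct length: 5.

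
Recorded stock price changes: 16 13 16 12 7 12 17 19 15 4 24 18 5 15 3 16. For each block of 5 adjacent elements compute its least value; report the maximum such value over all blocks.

7

Window mins for each of the 12 positions:
16 13 16 12 7 → min 7
13 16 12 7 12 → min 7
16 12 7 12 17 → min 7
12 7 12 17 19 → min 7
7 12 17 19 15 → min 7
12 17 19 15 4 → min 4
17 19 15 4 24 → min 4
19 15 4 24 18 → min 4
15 4 24 18 5 → min 4
4 24 18 5 15 → min 4
24 18 5 15 3 → min 3
18 5 15 3 16 → min 3
Maximum of these is 7.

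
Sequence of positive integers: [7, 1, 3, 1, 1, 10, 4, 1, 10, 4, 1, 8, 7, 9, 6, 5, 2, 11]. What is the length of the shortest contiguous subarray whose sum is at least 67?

12

add 7: running sum 7 < 67
add 1: running sum 8 < 67
add 3: running sum 11 < 67
add 1: running sum 12 < 67
add 1: running sum 13 < 67
add 10: running sum 23 < 67
add 4: running sum 27 < 67
add 1: running sum 28 < 67
add 10: running sum 38 < 67
add 4: running sum 42 < 67
add 1: running sum 43 < 67
add 8: running sum 51 < 67
add 7: running sum 58 < 67
end 13: [7, 1, 3, 1, 1, 10, 4, 1, 10, 4, 1, 8, 7, 9] sum 67, len 14
end 14: [7, 1, 3, 1, 1, 10, 4, 1, 10, 4, 1, 8, 7, 9, 6] sum 73, len 15
end 15: [1, 1, 10, 4, 1, 10, 4, 1, 8, 7, 9, 6, 5] sum 67, len 13
end 16: [10, 4, 1, 10, 4, 1, 8, 7, 9, 6, 5, 2] sum 67, len 12
end 17: [4, 1, 10, 4, 1, 8, 7, 9, 6, 5, 2, 11] sum 68, len 12
Shortest qualifying length: 12.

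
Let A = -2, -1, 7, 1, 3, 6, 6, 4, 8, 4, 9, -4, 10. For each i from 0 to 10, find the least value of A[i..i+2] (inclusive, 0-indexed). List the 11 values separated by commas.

(-2, -1, 7) → min -2
(-1, 7, 1) → min -1
(7, 1, 3) → min 1
(1, 3, 6) → min 1
(3, 6, 6) → min 3
(6, 6, 4) → min 4
(6, 4, 8) → min 4
(4, 8, 4) → min 4
(8, 4, 9) → min 4
(4, 9, -4) → min -4
(9, -4, 10) → min -4

-2, -1, 1, 1, 3, 4, 4, 4, 4, -4, -4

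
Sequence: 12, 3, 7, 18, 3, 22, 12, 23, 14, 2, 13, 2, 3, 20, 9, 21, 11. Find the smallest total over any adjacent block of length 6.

49

Each size-6 window and its sum:
[12, 3, 7, 18, 3, 22] → sum 65
[3, 7, 18, 3, 22, 12] → sum 65
[7, 18, 3, 22, 12, 23] → sum 85
[18, 3, 22, 12, 23, 14] → sum 92
[3, 22, 12, 23, 14, 2] → sum 76
[22, 12, 23, 14, 2, 13] → sum 86
[12, 23, 14, 2, 13, 2] → sum 66
[23, 14, 2, 13, 2, 3] → sum 57
[14, 2, 13, 2, 3, 20] → sum 54
[2, 13, 2, 3, 20, 9] → sum 49
[13, 2, 3, 20, 9, 21] → sum 68
[2, 3, 20, 9, 21, 11] → sum 66
Smallest of these is 49.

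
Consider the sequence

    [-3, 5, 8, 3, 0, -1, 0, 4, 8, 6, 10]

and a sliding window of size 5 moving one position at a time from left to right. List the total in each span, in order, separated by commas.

Sliding a size-5 window across the 11 values:
-3 5 8 3 0 → sum 13
5 8 3 0 -1 → sum 15
8 3 0 -1 0 → sum 10
3 0 -1 0 4 → sum 6
0 -1 0 4 8 → sum 11
-1 0 4 8 6 → sum 17
0 4 8 6 10 → sum 28

13, 15, 10, 6, 11, 17, 28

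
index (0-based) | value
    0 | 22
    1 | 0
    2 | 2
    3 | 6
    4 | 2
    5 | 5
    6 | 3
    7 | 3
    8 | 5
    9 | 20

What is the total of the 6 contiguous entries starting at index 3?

Elements at indices 3..8: 6, 2, 5, 3, 3, 5
sum(6, 2, 5, 3, 3, 5) = 24

24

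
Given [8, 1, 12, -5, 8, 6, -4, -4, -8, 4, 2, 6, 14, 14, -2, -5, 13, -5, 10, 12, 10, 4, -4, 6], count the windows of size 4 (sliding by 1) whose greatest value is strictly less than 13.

[8, 1, 12, -5] → max 12  < 13 ✓
[1, 12, -5, 8] → max 12  < 13 ✓
[12, -5, 8, 6] → max 12  < 13 ✓
[-5, 8, 6, -4] → max 8  < 13 ✓
[8, 6, -4, -4] → max 8  < 13 ✓
[6, -4, -4, -8] → max 6  < 13 ✓
[-4, -4, -8, 4] → max 4  < 13 ✓
[-4, -8, 4, 2] → max 4  < 13 ✓
[-8, 4, 2, 6] → max 6  < 13 ✓
[4, 2, 6, 14] → max 14
[2, 6, 14, 14] → max 14
[6, 14, 14, -2] → max 14
[14, 14, -2, -5] → max 14
[14, -2, -5, 13] → max 14
[-2, -5, 13, -5] → max 13
[-5, 13, -5, 10] → max 13
[13, -5, 10, 12] → max 13
[-5, 10, 12, 10] → max 12  < 13 ✓
[10, 12, 10, 4] → max 12  < 13 ✓
[12, 10, 4, -4] → max 12  < 13 ✓
[10, 4, -4, 6] → max 10  < 13 ✓
13 windows satisfy the condition.

13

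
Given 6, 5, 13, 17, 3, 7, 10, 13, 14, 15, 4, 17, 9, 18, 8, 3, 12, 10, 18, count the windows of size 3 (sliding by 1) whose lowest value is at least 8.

5

6 5 13 → min 5
5 13 17 → min 5
13 17 3 → min 3
17 3 7 → min 3
3 7 10 → min 3
7 10 13 → min 7
10 13 14 → min 10  ≥ 8 ✓
13 14 15 → min 13  ≥ 8 ✓
14 15 4 → min 4
15 4 17 → min 4
4 17 9 → min 4
17 9 18 → min 9  ≥ 8 ✓
9 18 8 → min 8  ≥ 8 ✓
18 8 3 → min 3
8 3 12 → min 3
3 12 10 → min 3
12 10 18 → min 10  ≥ 8 ✓
5 windows satisfy the condition.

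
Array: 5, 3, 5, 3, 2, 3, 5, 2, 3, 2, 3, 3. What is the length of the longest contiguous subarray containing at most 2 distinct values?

Extend right; when distinct count exceeds 2, shrink from the left:
add 5: window [5] (1 distinct), len 1
add 3: window [5, 3] (2 distinct), len 2
add 5: window [5, 3, 5] (2 distinct), len 3
add 3: window [5, 3, 5, 3] (2 distinct), len 4
add 2: window [3, 2] (2 distinct), len 2
add 3: window [3, 2, 3] (2 distinct), len 3
add 5: window [3, 5] (2 distinct), len 2
add 2: window [5, 2] (2 distinct), len 2
add 3: window [2, 3] (2 distinct), len 2
add 2: window [2, 3, 2] (2 distinct), len 3
add 3: window [2, 3, 2, 3] (2 distinct), len 4
add 3: window [2, 3, 2, 3, 3] (2 distinct), len 5
Longest length with ≤2 distinct: 5.

5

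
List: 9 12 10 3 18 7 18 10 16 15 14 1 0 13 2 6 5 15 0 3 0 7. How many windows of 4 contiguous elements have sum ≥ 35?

(9, 12, 10, 3) → sum 34
(12, 10, 3, 18) → sum 43  ≥ 35 ✓
(10, 3, 18, 7) → sum 38  ≥ 35 ✓
(3, 18, 7, 18) → sum 46  ≥ 35 ✓
(18, 7, 18, 10) → sum 53  ≥ 35 ✓
(7, 18, 10, 16) → sum 51  ≥ 35 ✓
(18, 10, 16, 15) → sum 59  ≥ 35 ✓
(10, 16, 15, 14) → sum 55  ≥ 35 ✓
(16, 15, 14, 1) → sum 46  ≥ 35 ✓
(15, 14, 1, 0) → sum 30
(14, 1, 0, 13) → sum 28
(1, 0, 13, 2) → sum 16
(0, 13, 2, 6) → sum 21
(13, 2, 6, 5) → sum 26
(2, 6, 5, 15) → sum 28
(6, 5, 15, 0) → sum 26
(5, 15, 0, 3) → sum 23
(15, 0, 3, 0) → sum 18
(0, 3, 0, 7) → sum 10
8 windows satisfy the condition.

8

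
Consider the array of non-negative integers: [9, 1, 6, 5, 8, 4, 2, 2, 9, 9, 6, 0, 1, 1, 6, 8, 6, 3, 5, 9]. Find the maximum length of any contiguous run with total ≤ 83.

18

add 9: [9] sum 9, len 1
add 1: [9, 1] sum 10, len 2
add 6: [9, 1, 6] sum 16, len 3
add 5: [9, 1, 6, 5] sum 21, len 4
add 8: [9, 1, 6, 5, 8] sum 29, len 5
add 4: [9, 1, 6, 5, 8, 4] sum 33, len 6
add 2: [9, 1, 6, 5, 8, 4, 2] sum 35, len 7
add 2: [9, 1, 6, 5, 8, 4, 2, 2] sum 37, len 8
add 9: [9, 1, 6, 5, 8, 4, 2, 2, 9] sum 46, len 9
add 9: [9, 1, 6, 5, 8, 4, 2, 2, 9, 9] sum 55, len 10
add 6: [9, 1, 6, 5, 8, 4, 2, 2, 9, 9, 6] sum 61, len 11
add 0: [9, 1, 6, 5, 8, 4, 2, 2, 9, 9, 6, 0] sum 61, len 12
add 1: [9, 1, 6, 5, 8, 4, 2, 2, 9, 9, 6, 0, 1] sum 62, len 13
add 1: [9, 1, 6, 5, 8, 4, 2, 2, 9, 9, 6, 0, 1, 1] sum 63, len 14
add 6: [9, 1, 6, 5, 8, 4, 2, 2, 9, 9, 6, 0, 1, 1, 6] sum 69, len 15
add 8: [9, 1, 6, 5, 8, 4, 2, 2, 9, 9, 6, 0, 1, 1, 6, 8] sum 77, len 16
add 6: [9, 1, 6, 5, 8, 4, 2, 2, 9, 9, 6, 0, 1, 1, 6, 8, 6] sum 83, len 17
add 3: [1, 6, 5, 8, 4, 2, 2, 9, 9, 6, 0, 1, 1, 6, 8, 6, 3] sum 77, len 17
add 5: [1, 6, 5, 8, 4, 2, 2, 9, 9, 6, 0, 1, 1, 6, 8, 6, 3, 5] sum 82, len 18
add 9: [8, 4, 2, 2, 9, 9, 6, 0, 1, 1, 6, 8, 6, 3, 5, 9] sum 79, len 16
Longest length seen: 18.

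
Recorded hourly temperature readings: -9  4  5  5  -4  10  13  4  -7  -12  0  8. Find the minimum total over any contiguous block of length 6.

Each size-6 window and its sum:
[-9, 4, 5, 5, -4, 10] → sum 11
[4, 5, 5, -4, 10, 13] → sum 33
[5, 5, -4, 10, 13, 4] → sum 33
[5, -4, 10, 13, 4, -7] → sum 21
[-4, 10, 13, 4, -7, -12] → sum 4
[10, 13, 4, -7, -12, 0] → sum 8
[13, 4, -7, -12, 0, 8] → sum 6
Minimum of these is 4.

4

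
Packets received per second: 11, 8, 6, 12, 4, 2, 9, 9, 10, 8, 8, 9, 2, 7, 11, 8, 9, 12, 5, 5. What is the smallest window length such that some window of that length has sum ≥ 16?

2

add 11: running sum 11 < 16
add 8: shortest ending here [11, 8] sum 19, len 2
add 6: shortest ending here [11, 8, 6] sum 25, len 3
add 12: shortest ending here [6, 12] sum 18, len 2
add 4: shortest ending here [12, 4] sum 16, len 2
add 2: shortest ending here [12, 4, 2] sum 18, len 3
add 9: shortest ending here [12, 4, 2, 9] sum 27, len 4
add 9: shortest ending here [9, 9] sum 18, len 2
add 10: shortest ending here [9, 10] sum 19, len 2
add 8: shortest ending here [10, 8] sum 18, len 2
add 8: shortest ending here [8, 8] sum 16, len 2
add 9: shortest ending here [8, 9] sum 17, len 2
add 2: shortest ending here [8, 9, 2] sum 19, len 3
add 7: shortest ending here [9, 2, 7] sum 18, len 3
add 11: shortest ending here [7, 11] sum 18, len 2
add 8: shortest ending here [11, 8] sum 19, len 2
add 9: shortest ending here [8, 9] sum 17, len 2
add 12: shortest ending here [9, 12] sum 21, len 2
add 5: shortest ending here [12, 5] sum 17, len 2
add 5: shortest ending here [12, 5, 5] sum 22, len 3
Shortest qualifying length: 2.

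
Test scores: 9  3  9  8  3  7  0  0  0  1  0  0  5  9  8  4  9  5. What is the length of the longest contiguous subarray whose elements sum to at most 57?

15

Extend to the right; shrink from the left whenever the sum exceeds 57:
add 9: [9] sum 9, len 1
add 3: [9, 3] sum 12, len 2
add 9: [9, 3, 9] sum 21, len 3
add 8: [9, 3, 9, 8] sum 29, len 4
add 3: [9, 3, 9, 8, 3] sum 32, len 5
add 7: [9, 3, 9, 8, 3, 7] sum 39, len 6
add 0: [9, 3, 9, 8, 3, 7, 0] sum 39, len 7
add 0: [9, 3, 9, 8, 3, 7, 0, 0] sum 39, len 8
add 0: [9, 3, 9, 8, 3, 7, 0, 0, 0] sum 39, len 9
add 1: [9, 3, 9, 8, 3, 7, 0, 0, 0, 1] sum 40, len 10
add 0: [9, 3, 9, 8, 3, 7, 0, 0, 0, 1, 0] sum 40, len 11
add 0: [9, 3, 9, 8, 3, 7, 0, 0, 0, 1, 0, 0] sum 40, len 12
add 5: [9, 3, 9, 8, 3, 7, 0, 0, 0, 1, 0, 0, 5] sum 45, len 13
add 9: [9, 3, 9, 8, 3, 7, 0, 0, 0, 1, 0, 0, 5, 9] sum 54, len 14
add 8: [3, 9, 8, 3, 7, 0, 0, 0, 1, 0, 0, 5, 9, 8] sum 53, len 14
add 4: [3, 9, 8, 3, 7, 0, 0, 0, 1, 0, 0, 5, 9, 8, 4] sum 57, len 15
add 9: [8, 3, 7, 0, 0, 0, 1, 0, 0, 5, 9, 8, 4, 9] sum 54, len 14
add 5: [3, 7, 0, 0, 0, 1, 0, 0, 5, 9, 8, 4, 9, 5] sum 51, len 14
Longest length seen: 15.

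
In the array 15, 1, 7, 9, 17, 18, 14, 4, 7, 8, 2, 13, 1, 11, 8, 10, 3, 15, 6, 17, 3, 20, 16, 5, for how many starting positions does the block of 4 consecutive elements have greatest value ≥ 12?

18

[15, 1, 7, 9] → max 15  ≥ 12 ✓
[1, 7, 9, 17] → max 17  ≥ 12 ✓
[7, 9, 17, 18] → max 18  ≥ 12 ✓
[9, 17, 18, 14] → max 18  ≥ 12 ✓
[17, 18, 14, 4] → max 18  ≥ 12 ✓
[18, 14, 4, 7] → max 18  ≥ 12 ✓
[14, 4, 7, 8] → max 14  ≥ 12 ✓
[4, 7, 8, 2] → max 8
[7, 8, 2, 13] → max 13  ≥ 12 ✓
[8, 2, 13, 1] → max 13  ≥ 12 ✓
[2, 13, 1, 11] → max 13  ≥ 12 ✓
[13, 1, 11, 8] → max 13  ≥ 12 ✓
[1, 11, 8, 10] → max 11
[11, 8, 10, 3] → max 11
[8, 10, 3, 15] → max 15  ≥ 12 ✓
[10, 3, 15, 6] → max 15  ≥ 12 ✓
[3, 15, 6, 17] → max 17  ≥ 12 ✓
[15, 6, 17, 3] → max 17  ≥ 12 ✓
[6, 17, 3, 20] → max 20  ≥ 12 ✓
[17, 3, 20, 16] → max 20  ≥ 12 ✓
[3, 20, 16, 5] → max 20  ≥ 12 ✓
18 windows satisfy the condition.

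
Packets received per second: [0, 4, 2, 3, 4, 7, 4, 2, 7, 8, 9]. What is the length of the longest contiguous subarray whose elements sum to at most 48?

→ 0: sum 0, len 1
→ 4: sum 4, len 2
→ 2: sum 6, len 3
→ 3: sum 9, len 4
→ 4: sum 13, len 5
→ 7: sum 20, len 6
→ 4: sum 24, len 7
→ 2: sum 26, len 8
→ 7: sum 33, len 9
→ 8: sum 41, len 10
→ 9 (dropped 0, 4): sum 46, len 9
Longest length seen: 10.

10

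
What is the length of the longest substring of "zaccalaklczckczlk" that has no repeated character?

add z: [z] len 1
add a: [z, a] len 2
add c: [z, a, c] len 3
add c (repeat c, move left end past it): [c] len 1
add a: [c, a] len 2
add l: [c, a, l] len 3
add a (repeat a, move left end past it): [l, a] len 2
add k: [l, a, k] len 3
add l (repeat l, move left end past it): [a, k, l] len 3
add c: [a, k, l, c] len 4
add z: [a, k, l, c, z] len 5
add c (repeat c, move left end past it): [z, c] len 2
add k: [z, c, k] len 3
add c (repeat c, move left end past it): [k, c] len 2
add z: [k, c, z] len 3
add l: [k, c, z, l] len 4
add k (repeat k, move left end past it): [c, z, l, k] len 4
Longest all-distinct length: 5.

5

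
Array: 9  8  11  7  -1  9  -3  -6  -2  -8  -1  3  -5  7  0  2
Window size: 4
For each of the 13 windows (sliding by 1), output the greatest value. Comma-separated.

Sliding a size-4 window across the 16 values:
9 8 11 7 → max 11
8 11 7 -1 → max 11
11 7 -1 9 → max 11
7 -1 9 -3 → max 9
-1 9 -3 -6 → max 9
9 -3 -6 -2 → max 9
-3 -6 -2 -8 → max -2
-6 -2 -8 -1 → max -1
-2 -8 -1 3 → max 3
-8 -1 3 -5 → max 3
-1 3 -5 7 → max 7
3 -5 7 0 → max 7
-5 7 0 2 → max 7

11, 11, 11, 9, 9, 9, -2, -1, 3, 3, 7, 7, 7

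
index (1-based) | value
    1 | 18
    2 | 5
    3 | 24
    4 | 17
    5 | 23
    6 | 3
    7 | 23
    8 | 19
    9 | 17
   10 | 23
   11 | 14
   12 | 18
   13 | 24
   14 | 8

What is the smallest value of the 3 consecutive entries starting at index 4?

3

Elements at indices 4..6: 17, 23, 3
min(17, 23, 3) = 3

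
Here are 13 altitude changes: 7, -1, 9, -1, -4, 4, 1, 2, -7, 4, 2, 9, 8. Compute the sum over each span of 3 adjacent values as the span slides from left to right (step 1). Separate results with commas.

Sliding a size-3 window across the 13 values:
[7, -1, 9] → sum 15
[-1, 9, -1] → sum 7
[9, -1, -4] → sum 4
[-1, -4, 4] → sum -1
[-4, 4, 1] → sum 1
[4, 1, 2] → sum 7
[1, 2, -7] → sum -4
[2, -7, 4] → sum -1
[-7, 4, 2] → sum -1
[4, 2, 9] → sum 15
[2, 9, 8] → sum 19

15, 7, 4, -1, 1, 7, -4, -1, -1, 15, 19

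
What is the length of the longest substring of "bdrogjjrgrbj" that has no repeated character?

add b: [b] len 1
add d: [b, d] len 2
add r: [b, d, r] len 3
add o: [b, d, r, o] len 4
add g: [b, d, r, o, g] len 5
add j: [b, d, r, o, g, j] len 6
add j (repeat j, move left end past it): [j] len 1
add r: [j, r] len 2
add g: [j, r, g] len 3
add r (repeat r, move left end past it): [g, r] len 2
add b: [g, r, b] len 3
add j: [g, r, b, j] len 4
Longest all-distinct length: 6.

6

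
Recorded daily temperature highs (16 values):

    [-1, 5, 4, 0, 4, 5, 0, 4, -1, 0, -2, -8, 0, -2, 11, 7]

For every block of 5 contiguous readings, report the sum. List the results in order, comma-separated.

-1 5 4 0 4 → sum 12
5 4 0 4 5 → sum 18
4 0 4 5 0 → sum 13
0 4 5 0 4 → sum 13
4 5 0 4 -1 → sum 12
5 0 4 -1 0 → sum 8
0 4 -1 0 -2 → sum 1
4 -1 0 -2 -8 → sum -7
-1 0 -2 -8 0 → sum -11
0 -2 -8 0 -2 → sum -12
-2 -8 0 -2 11 → sum -1
-8 0 -2 11 7 → sum 8

12, 18, 13, 13, 12, 8, 1, -7, -11, -12, -1, 8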